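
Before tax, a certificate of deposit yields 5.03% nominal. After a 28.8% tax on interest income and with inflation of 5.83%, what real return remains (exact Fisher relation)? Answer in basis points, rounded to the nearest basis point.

-212 basis points

After-tax nominal return = 5.03% × (1 − 0.288) = 3.58136%.
1 + r = 1.0358136 / 1.05830 = 0.978752
After-tax real rate = 0.978752 − 1 → -212 basis points.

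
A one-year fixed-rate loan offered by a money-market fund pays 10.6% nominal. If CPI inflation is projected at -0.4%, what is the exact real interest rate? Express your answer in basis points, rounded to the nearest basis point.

1104 basis points

By the Fisher relation, 1 + r = (1 + i)/(1 + π).
1 + r = 1.10600 / 0.99600 = 1.110442
r = 1.110442 − 1 = 11.0442%, i.e. 1104 basis points.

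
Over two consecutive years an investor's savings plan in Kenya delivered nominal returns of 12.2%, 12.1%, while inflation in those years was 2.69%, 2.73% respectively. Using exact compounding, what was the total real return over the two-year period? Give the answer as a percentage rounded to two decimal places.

Compound the nominal returns: 1.1220 × 1.1210 = 1.257762.
Compound inflation: 1.0269 × 1.0273 = 1.054934.
Deflate: 1.257762 / 1.054934 = 1.192266.
Total real return = 1.192266 − 1 → 19.23%.

19.23%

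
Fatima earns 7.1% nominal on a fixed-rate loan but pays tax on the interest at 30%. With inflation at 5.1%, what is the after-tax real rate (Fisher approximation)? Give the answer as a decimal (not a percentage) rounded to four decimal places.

After-tax nominal return = 7.1% × (1 − 0.3) = 4.9700%.
r ≈ 4.9700% − 5.1% → -0.0013.

-0.0013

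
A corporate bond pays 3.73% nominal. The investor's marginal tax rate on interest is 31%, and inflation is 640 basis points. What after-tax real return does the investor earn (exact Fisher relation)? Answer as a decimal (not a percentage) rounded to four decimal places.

After-tax nominal return = 3.73% × (1 − 0.31) = 2.5737%.
1 + r = 1.025737 / 1.06400 = 0.964039
After-tax real rate = 0.964039 − 1 → -0.0360.

-0.0360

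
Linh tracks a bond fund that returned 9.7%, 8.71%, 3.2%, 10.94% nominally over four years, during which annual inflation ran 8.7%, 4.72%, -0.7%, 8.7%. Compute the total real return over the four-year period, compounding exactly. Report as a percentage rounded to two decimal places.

Compound the nominal returns: 1.0970 × 1.0871 × 1.0320 × 1.1094 = 1.365350.
Compound inflation: 1.0870 × 1.0472 × 0.9930 × 1.0870 = 1.228678.
Deflate: 1.365350 / 1.228678 = 1.111235.
Total real return = 1.111235 − 1 → 11.12%.

11.12%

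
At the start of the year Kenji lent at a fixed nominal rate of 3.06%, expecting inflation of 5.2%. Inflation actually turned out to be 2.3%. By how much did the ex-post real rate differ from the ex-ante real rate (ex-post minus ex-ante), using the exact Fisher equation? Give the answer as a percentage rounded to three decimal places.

Ex-ante: (1 + 0.0306)/(1 + 0.0520) − 1 = -2.0342%
Ex-post: (1 + 0.0306)/(1 + 0.0230) − 1 = 0.7429%
Difference (ex-post − ex-ante) = 2.7771% → 2.777%.

2.777%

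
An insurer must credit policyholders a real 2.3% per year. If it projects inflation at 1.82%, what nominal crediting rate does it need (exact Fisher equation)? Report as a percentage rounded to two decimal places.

4.16%

(1 + i) = (1 + r)(1 + π) = 1.02300 × 1.01820 = 1.0416186
i = 1.0416186 − 1, so the required nominal rate is 4.16%.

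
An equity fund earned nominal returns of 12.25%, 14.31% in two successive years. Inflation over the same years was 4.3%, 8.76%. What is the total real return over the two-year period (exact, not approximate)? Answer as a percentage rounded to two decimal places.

13.11%

Compound the nominal returns: 1.1225 × 1.1431 = 1.283130.
Compound inflation: 1.0430 × 1.0876 = 1.134367.
Deflate: 1.283130 / 1.134367 = 1.131142.
Total real return = 1.131142 − 1 → 13.11%.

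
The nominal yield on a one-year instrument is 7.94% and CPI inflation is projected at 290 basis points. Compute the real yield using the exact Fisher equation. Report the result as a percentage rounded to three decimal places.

4.898%

By the Fisher relation, 1 + r = (1 + i)/(1 + π).
1 + r = 1.07940 / 1.02900 = 1.048980
r = 1.048980 − 1 = 4.8980%, i.e. 4.898%.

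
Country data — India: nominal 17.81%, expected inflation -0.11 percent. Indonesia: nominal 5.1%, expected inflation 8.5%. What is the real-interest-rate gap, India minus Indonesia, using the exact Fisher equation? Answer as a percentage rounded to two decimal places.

21.07%

India: (1 + 0.1781)/(1 − 0.0011) − 1 = 17.9397%
Indonesia: (1 + 0.0510)/(1 + 0.0850) − 1 = -3.1336%
Differential = 17.9397% − (-3.1336%) = 21.0734% → 21.07%.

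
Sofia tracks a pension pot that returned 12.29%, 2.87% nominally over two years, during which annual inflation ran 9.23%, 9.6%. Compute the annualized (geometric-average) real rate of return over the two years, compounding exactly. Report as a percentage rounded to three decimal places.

Compound the nominal returns: 1.1229 × 1.0287 = 1.15512723.
Compound inflation: 1.0923 × 1.0960 = 1.19716080.
Deflate: 1.15512723 / 1.19716080 = 0.96488895.
Annualized real rate = 0.96488895^(1/2) − 1 = -1.7712% → -1.771%.

-1.771%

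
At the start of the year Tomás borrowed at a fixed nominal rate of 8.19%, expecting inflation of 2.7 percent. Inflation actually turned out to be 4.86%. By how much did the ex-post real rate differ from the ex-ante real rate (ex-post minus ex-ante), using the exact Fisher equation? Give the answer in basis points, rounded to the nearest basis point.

-217 basis points

Ex-ante: (1 + 0.0819)/(1 + 0.0270) − 1 = 5.3457%
Ex-post: (1 + 0.0819)/(1 + 0.0486) − 1 = 3.1757%
Difference (ex-post − ex-ante) = -2.1700% → -217 basis points.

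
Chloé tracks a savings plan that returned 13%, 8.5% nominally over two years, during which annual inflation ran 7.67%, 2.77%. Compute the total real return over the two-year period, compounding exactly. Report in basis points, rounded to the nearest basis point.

Compound the nominal returns: 1.1300 × 1.0850 = 1.226050.
Compound inflation: 1.0767 × 1.0277 = 1.106525.
Deflate: 1.226050 / 1.106525 = 1.108019.
Total real return = 1.108019 − 1 → 1080 basis points.

1080 basis points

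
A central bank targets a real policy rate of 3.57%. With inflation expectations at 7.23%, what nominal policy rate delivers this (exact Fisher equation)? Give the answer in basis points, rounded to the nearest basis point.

(1 + i) = (1 + r)(1 + π) = 1.03570 × 1.07230 = 1.11058111
i = 1.11058111 − 1, so the required nominal rate is 1106 basis points.

1106 basis points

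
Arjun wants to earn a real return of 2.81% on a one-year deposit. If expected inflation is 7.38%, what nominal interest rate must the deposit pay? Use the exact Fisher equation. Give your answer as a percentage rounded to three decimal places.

(1 + i) = (1 + r)(1 + π) = 1.02810 × 1.07380 = 1.10397378
i = 1.10397378 − 1, so the required nominal rate is 10.397%.

10.397%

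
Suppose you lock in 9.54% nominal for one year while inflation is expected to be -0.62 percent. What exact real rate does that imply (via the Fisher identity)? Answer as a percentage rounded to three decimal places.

10.223%

1 + r = 1.09540 / 0.99380 = 1.102234
r = 1.102234 − 1 = 10.2234%, i.e. 10.223%.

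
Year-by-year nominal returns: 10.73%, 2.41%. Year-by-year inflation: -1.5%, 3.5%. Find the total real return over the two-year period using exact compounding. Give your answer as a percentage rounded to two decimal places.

Compound the nominal returns: 1.1073 × 1.0241 = 1.133986.
Compound inflation: 0.9850 × 1.0350 = 1.019475.
Deflate: 1.133986 / 1.019475 = 1.112323.
Total real return = 1.112323 − 1 → 11.23%.

11.23%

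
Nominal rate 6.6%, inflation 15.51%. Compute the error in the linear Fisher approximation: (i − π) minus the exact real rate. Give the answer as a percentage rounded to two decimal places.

-1.20%

Approximate: r ≈ 6.600% − 15.510% = -8.9100%
Exact: (1 + 0.0660)/(1 + 0.1551) − 1 = -7.7136%
Error = -8.9100% − (-7.7136%) = -1.1964% → -1.20%.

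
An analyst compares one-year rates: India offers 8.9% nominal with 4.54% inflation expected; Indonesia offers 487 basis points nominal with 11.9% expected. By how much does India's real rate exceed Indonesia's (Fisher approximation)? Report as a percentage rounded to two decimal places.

11.39%

India: 8.9% − 4.54% = 4.360%
Indonesia: 4.87% − 11.9% = -7.030%
Differential = 11.390% → 11.39%.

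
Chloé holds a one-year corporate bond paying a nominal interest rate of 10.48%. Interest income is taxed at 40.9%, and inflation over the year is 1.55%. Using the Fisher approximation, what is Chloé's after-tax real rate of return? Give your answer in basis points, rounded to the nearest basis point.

After-tax nominal return = 10.48% × (1 − 0.409) = 6.19368%.
r ≈ 6.19368% − 1.55% → 464 basis points.

464 basis points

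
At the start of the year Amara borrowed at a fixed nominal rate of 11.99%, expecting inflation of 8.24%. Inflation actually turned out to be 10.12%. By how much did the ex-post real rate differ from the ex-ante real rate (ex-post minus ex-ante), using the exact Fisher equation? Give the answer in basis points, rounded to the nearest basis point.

Ex-ante: (1 + 0.1199)/(1 + 0.0824) − 1 = 3.4645%
Ex-post: (1 + 0.1199)/(1 + 0.1012) − 1 = 1.6981%
Difference (ex-post − ex-ante) = -1.7664% → -177 basis points.

-177 basis points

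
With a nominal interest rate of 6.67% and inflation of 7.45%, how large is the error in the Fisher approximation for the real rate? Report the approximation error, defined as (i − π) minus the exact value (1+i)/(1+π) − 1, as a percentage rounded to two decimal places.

-0.05%

Approximate: r ≈ 6.670% − 7.450% = -0.7800%
Exact: (1 + 0.0667)/(1 + 0.0745) − 1 = -0.7259%
Error = -0.7800% − (-0.7259%) = -0.0541% → -0.05%.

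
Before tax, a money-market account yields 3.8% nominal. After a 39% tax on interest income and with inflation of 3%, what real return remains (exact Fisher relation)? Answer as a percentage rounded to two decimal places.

-0.66%

After-tax nominal return = 3.8% × (1 − 0.39) = 2.3180%.
1 + r = 1.02318 / 1.03000 = 0.993379
After-tax real rate = 0.993379 − 1 → -0.66%.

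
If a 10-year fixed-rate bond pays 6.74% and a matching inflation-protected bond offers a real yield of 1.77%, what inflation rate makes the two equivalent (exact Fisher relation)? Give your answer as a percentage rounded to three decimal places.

4.884%

(1 + π) = (1 + i)/(1 + r) = 1.06740 / 1.01770 = 1.048836
Break-even inflation = 1.048836 − 1 → 4.884%.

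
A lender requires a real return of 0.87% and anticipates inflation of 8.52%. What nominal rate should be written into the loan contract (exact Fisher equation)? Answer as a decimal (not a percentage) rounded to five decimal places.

0.09464

(1 + i) = (1 + r)(1 + π) = 1.00870 × 1.08520 = 1.09464124
i = 1.09464124 − 1, so the required nominal rate is 0.09464.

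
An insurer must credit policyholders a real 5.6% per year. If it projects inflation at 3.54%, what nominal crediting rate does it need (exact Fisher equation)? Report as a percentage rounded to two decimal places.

(1 + i) = (1 + r)(1 + π) = 1.05600 × 1.03540 = 1.0933824
i = 1.0933824 − 1, so the required nominal rate is 9.34%.

9.34%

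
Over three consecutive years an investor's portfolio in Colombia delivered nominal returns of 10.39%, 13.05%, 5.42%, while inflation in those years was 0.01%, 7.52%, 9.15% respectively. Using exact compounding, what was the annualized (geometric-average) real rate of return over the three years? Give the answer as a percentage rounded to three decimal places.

Nominal growth factor = 1.1039 × 1.1305 × 1.0542 = 1.31559833
Price-level growth factor = 1.0001 × 1.0752 × 1.0915 = 1.17369816
Real growth factor = 1.31559833 / 1.17369816 = 1.12090005
Annualized real rate = 1.12090005^(1/3) − 1 = 3.8777% → 3.878%.

3.878%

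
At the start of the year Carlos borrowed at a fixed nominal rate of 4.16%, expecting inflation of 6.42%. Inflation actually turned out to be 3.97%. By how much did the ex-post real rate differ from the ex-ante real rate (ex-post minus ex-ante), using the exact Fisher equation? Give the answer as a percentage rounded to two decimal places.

2.31%

Ex-ante: (1 + 0.0416)/(1 + 0.0642) − 1 = -2.1237%
Ex-post: (1 + 0.0416)/(1 + 0.0397) − 1 = 0.1827%
Difference (ex-post − ex-ante) = 2.3064% → 2.31%.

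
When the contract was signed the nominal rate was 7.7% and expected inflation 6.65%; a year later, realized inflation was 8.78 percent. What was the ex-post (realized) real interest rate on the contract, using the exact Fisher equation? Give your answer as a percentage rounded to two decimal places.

-0.99%

Ex-post: (1 + 0.0770)/(1 + 0.0878) − 1 = -0.9928%
So the realized real rate is -0.99%.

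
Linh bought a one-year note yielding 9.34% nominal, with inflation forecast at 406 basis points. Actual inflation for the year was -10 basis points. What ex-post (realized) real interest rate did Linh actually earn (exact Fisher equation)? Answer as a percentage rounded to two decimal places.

9.45%

Ex-post: (1 + 0.0934)/(1 − 0.0010) − 1 = 9.4494%
So the realized real rate is 9.45%.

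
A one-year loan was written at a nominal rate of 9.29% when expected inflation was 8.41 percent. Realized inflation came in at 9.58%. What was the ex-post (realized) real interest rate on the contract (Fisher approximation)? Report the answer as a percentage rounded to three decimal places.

-0.290%

Ex-post: 9.29% − 9.58% = -0.290%
So the realized real rate is -0.290%.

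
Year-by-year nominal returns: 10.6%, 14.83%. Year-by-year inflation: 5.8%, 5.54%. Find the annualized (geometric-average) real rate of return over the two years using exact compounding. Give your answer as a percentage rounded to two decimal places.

6.65%

Nominal growth factor = 1.1060 × 1.1483 = 1.27001980
Price-level growth factor = 1.0580 × 1.0554 = 1.11661320
Real growth factor = 1.27001980 / 1.11661320 = 1.13738562
Annualized real rate = 1.13738562^(1/2) − 1 = 6.6483% → 6.65%.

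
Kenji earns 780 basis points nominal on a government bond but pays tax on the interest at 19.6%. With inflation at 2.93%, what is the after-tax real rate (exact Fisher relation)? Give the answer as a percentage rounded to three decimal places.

3.246%

After-tax nominal return = 7.8% × (1 − 0.196) = 6.2712%.
1 + r = 1.062712 / 1.02930 = 1.032461
After-tax real rate = 1.032461 − 1 → 3.246%.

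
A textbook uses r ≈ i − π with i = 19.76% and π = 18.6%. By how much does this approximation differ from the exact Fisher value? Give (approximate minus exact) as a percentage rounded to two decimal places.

Approximate: r ≈ 19.760% − 18.600% = 1.1600%
Exact: (1 + 0.1976)/(1 + 0.1860) − 1 = 0.9781%
Error = 1.1600% − 0.9781% = 0.1819% → 0.18%.

0.18%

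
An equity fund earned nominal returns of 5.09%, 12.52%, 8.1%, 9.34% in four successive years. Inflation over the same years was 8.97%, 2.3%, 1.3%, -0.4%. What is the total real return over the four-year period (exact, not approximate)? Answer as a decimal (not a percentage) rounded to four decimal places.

0.2426

Nominal growth factor = 1.0509 × 1.1252 × 1.0810 × 1.0934 = 1.397642
Price-level growth factor = 1.0897 × 1.0230 × 1.0130 × 0.9960 = 1.124738
Real growth factor = 1.397642 / 1.124738 = 1.242638
Total real return = 1.242638 − 1 → 0.2426.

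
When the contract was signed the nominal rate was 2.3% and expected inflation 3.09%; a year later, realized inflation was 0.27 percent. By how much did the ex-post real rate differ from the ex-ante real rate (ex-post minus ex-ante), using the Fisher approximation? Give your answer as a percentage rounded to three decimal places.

Ex-ante: 2.3% − 3.09% = -0.790%
Ex-post: 2.3% − 0.27% = 2.030%
Difference (ex-post − ex-ante) = 2.8200% → 2.820%.

2.820%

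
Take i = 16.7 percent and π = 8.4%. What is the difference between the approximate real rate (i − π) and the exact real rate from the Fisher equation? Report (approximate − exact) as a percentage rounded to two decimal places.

Approximate: r ≈ 16.700% − 8.400% = 8.3000%
Exact: (1 + 0.1670)/(1 + 0.0840) − 1 = 7.6568%
Error = 8.3000% − 7.6568% = 0.6432% → 0.64%.

0.64%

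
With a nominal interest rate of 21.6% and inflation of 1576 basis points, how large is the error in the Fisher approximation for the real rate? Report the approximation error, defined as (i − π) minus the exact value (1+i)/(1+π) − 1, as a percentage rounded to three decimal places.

0.795%

Approximate: r ≈ 21.600% − 15.760% = 5.8400%
Exact: (1 + 0.2160)/(1 + 0.1576) − 1 = 5.0449%
Error = 5.8400% − 5.0449% = 0.7951% → 0.795%.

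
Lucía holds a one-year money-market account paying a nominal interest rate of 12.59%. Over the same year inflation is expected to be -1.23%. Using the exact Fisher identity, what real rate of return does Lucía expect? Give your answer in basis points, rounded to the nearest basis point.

1399 basis points

By the Fisher identity, 1 + r = (1 + i)/(1 + π).
1 + r = 1.12590 / 0.98770 = 1.139921
r = 1.139921 − 1 = 13.9921%, i.e. 1399 basis points.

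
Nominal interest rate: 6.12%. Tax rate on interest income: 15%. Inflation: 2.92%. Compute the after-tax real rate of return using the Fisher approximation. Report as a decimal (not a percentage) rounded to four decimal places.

After-tax nominal return = 6.12% × (1 − 0.15) = 5.2020%.
r ≈ 5.2020% − 2.92% → 0.0228.

0.0228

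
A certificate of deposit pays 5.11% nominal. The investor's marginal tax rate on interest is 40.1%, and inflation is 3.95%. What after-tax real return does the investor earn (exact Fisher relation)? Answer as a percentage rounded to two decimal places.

-0.86%

After-tax nominal return = 5.11% × (1 − 0.401) = 3.06089%.
1 + r = 1.0306089 / 1.03950 = 0.991447
After-tax real rate = 0.991447 − 1 → -0.86%.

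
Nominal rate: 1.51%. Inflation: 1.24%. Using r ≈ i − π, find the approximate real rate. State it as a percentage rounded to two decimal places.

0.27%

r ≈ i − π = 1.51% − 1.24% = 0.27%.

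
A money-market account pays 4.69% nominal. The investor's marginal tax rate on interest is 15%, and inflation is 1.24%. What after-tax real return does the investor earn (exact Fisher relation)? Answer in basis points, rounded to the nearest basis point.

After-tax nominal return = 4.69% × (1 − 0.15) = 3.9865%.
1 + r = 1.039865 / 1.01240 = 1.027129
After-tax real rate = 1.027129 − 1 → 271 basis points.

271 basis points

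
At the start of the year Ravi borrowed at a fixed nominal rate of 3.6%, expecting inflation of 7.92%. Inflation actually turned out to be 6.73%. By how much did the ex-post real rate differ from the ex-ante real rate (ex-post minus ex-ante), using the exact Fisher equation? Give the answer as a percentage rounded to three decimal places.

1.070%

Ex-ante: (1 + 0.0360)/(1 + 0.0792) − 1 = -4.0030%
Ex-post: (1 + 0.0360)/(1 + 0.0673) − 1 = -2.9326%
Difference (ex-post − ex-ante) = 1.0703% → 1.070%.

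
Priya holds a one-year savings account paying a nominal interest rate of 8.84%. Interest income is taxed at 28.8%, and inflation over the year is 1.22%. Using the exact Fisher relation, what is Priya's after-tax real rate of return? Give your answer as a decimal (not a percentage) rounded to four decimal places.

After-tax nominal return = 8.84% × (1 − 0.288) = 6.29408%.
1 + r = 1.0629408 / 1.01220 = 1.050129
After-tax real rate = 1.050129 − 1 → 0.0501.

0.0501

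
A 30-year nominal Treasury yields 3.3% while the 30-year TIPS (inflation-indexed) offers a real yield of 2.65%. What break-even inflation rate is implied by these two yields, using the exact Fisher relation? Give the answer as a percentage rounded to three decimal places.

(1 + π) = (1 + i)/(1 + r) = 1.03300 / 1.02650 = 1.006332
Break-even inflation = 1.006332 − 1 → 0.633%.

0.633%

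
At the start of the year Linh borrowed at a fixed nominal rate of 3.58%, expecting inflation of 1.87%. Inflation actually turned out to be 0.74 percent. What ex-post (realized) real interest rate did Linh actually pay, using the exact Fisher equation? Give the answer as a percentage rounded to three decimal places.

Ex-post: (1 + 0.0358)/(1 + 0.0074) − 1 = 2.8191%
So the realized real rate is 2.819%.

2.819%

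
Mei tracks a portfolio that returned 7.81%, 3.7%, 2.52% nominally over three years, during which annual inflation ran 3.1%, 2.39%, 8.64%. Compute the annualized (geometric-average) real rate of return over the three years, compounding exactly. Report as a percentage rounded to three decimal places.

-0.020%

Nominal growth factor = 1.0781 × 1.0370 × 1.0252 = 1.14616304
Price-level growth factor = 1.0310 × 1.0239 × 1.0864 = 1.14684827
Real growth factor = 1.14616304 / 1.14684827 = 0.99940251
Annualized real rate = 0.99940251^(1/3) − 1 = -0.0199% → -0.020%.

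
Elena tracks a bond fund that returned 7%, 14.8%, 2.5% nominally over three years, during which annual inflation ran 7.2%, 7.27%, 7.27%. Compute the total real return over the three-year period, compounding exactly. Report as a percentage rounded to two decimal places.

2.07%

Compound the nominal returns: 1.0700 × 1.1480 × 1.0250 = 1.259069.
Compound inflation: 1.0720 × 1.0727 × 1.0727 = 1.233535.
Deflate: 1.259069 / 1.233535 = 1.020700.
Total real return = 1.020700 − 1 → 2.07%.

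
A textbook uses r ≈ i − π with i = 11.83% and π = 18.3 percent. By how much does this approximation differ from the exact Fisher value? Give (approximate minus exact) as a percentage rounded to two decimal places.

Approximate: r ≈ 11.830% − 18.300% = -6.4700%
Exact: (1 + 0.1183)/(1 + 0.1830) − 1 = -5.4691%
Error = -6.4700% − (-5.4691%) = -1.0009% → -1.00%.

-1.00%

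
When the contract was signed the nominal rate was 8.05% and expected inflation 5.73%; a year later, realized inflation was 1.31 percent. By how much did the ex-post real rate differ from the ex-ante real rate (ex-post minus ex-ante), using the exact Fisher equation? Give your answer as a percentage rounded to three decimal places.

Ex-ante: (1 + 0.0805)/(1 + 0.0573) − 1 = 2.1943%
Ex-post: (1 + 0.0805)/(1 + 0.0131) − 1 = 6.6528%
Difference (ex-post − ex-ante) = 4.4586% → 4.459%.

4.459%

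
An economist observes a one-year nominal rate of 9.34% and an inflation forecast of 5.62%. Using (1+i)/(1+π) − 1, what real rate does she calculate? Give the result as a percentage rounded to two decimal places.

1 + r = 1.09340 / 1.05620 = 1.035221
r = 1.035221 − 1 = 3.5221%, i.e. 3.52%.

3.52%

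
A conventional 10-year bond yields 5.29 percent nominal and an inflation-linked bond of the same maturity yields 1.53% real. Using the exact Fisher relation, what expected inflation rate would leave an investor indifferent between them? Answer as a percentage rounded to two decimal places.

3.70%

(1 + π) = (1 + i)/(1 + r) = 1.05290 / 1.01530 = 1.037033
Break-even inflation = 1.037033 − 1 → 3.70%.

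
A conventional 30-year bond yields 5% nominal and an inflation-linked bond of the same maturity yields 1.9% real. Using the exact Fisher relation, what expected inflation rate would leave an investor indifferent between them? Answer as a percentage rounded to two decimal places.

(1 + π) = (1 + i)/(1 + r) = 1.05000 / 1.01900 = 1.030422
Break-even inflation = 1.030422 − 1 → 3.04%.

3.04%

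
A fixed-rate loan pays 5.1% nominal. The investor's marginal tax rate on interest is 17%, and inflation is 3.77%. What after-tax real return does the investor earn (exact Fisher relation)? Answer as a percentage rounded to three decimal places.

0.446%

After-tax nominal return = 5.1% × (1 − 0.17) = 4.2330%.
1 + r = 1.04233 / 1.03770 = 1.004462
After-tax real rate = 1.004462 − 1 → 0.446%.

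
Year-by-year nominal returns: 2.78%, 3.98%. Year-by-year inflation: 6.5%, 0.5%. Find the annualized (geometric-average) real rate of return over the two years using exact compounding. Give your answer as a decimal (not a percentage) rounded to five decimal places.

Compound the nominal returns: 1.0278 × 1.0398 = 1.06870644.
Compound inflation: 1.0650 × 1.0050 = 1.07032500.
Deflate: 1.06870644 / 1.07032500 = 0.99848779.
Annualized real rate = 0.99848779^(1/2) − 1 = -0.0756% → -0.00076.

-0.00076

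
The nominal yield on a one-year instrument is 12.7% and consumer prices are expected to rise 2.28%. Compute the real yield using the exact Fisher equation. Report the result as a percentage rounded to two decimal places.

10.19%

By the Fisher equation, 1 + r = (1 + i)/(1 + π).
1 + r = 1.12700 / 1.02280 = 1.101877
r = 1.101877 − 1 = 10.1877%, i.e. 10.19%.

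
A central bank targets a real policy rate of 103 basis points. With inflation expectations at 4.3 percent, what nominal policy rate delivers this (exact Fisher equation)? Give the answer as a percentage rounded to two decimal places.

5.37%

(1 + i) = (1 + r)(1 + π) = 1.01030 × 1.04300 = 1.0537429
i = 1.0537429 − 1, so the required nominal rate is 5.37%.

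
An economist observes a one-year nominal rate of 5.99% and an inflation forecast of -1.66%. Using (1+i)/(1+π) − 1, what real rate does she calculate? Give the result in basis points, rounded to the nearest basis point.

By the Fisher equation, 1 + r = (1 + i)/(1 + π).
1 + r = 1.05990 / 0.98340 = 1.077791
r = 1.077791 − 1 = 7.7791%, i.e. 778 basis points.

778 basis points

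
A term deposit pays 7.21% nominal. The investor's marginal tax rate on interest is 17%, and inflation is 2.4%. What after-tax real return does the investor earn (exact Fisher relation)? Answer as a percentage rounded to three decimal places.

3.500%

After-tax nominal return = 7.21% × (1 − 0.17) = 5.9843%.
1 + r = 1.059843 / 1.02400 = 1.035003
After-tax real rate = 1.035003 − 1 → 3.500%.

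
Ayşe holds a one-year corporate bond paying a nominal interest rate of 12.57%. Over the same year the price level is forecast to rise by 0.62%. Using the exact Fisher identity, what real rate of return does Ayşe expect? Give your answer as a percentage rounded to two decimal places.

1 + r = 1.12570 / 1.00620 = 1.118764
r = 1.118764 − 1 = 11.8764%, i.e. 11.88%.

11.88%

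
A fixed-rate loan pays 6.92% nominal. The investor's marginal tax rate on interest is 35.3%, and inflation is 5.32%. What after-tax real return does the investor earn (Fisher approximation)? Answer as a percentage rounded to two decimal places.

After-tax nominal return = 6.92% × (1 − 0.353) = 4.47724%.
r ≈ 4.47724% − 5.32% → -0.84%.

-0.84%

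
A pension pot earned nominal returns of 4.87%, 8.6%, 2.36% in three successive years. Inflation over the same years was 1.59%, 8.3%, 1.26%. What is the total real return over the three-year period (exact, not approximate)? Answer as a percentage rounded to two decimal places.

4.64%

Nominal growth factor = 1.0487 × 1.0860 × 1.0236 = 1.165766
Price-level growth factor = 1.0159 × 1.0830 × 1.0126 = 1.114082
Real growth factor = 1.165766 / 1.114082 = 1.046391
Total real return = 1.046391 − 1 → 4.64%.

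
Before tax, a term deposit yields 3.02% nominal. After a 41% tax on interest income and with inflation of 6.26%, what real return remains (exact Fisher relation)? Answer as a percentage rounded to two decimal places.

After-tax nominal return = 3.02% × (1 − 0.41) = 1.7818%.
1 + r = 1.017818 / 1.06260 = 0.957856
After-tax real rate = 0.957856 − 1 → -4.21%.

-4.21%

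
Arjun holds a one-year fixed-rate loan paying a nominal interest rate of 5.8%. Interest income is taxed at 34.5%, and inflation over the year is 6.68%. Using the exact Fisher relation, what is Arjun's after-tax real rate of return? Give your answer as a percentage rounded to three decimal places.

-2.701%

After-tax nominal return = 5.8% × (1 − 0.345) = 3.7990%.
1 + r = 1.03799 / 1.06680 = 0.972994
After-tax real rate = 0.972994 − 1 → -2.701%.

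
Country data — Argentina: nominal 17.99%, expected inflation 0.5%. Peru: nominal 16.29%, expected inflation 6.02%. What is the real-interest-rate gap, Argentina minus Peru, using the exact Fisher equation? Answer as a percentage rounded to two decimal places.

Argentina: (1 + 0.1799)/(1 + 0.0050) − 1 = 17.4030%
Peru: (1 + 0.1629)/(1 + 0.0602) − 1 = 9.6869%
Differential = 17.4030% − 9.6869% = 7.7161% → 7.72%.

7.72%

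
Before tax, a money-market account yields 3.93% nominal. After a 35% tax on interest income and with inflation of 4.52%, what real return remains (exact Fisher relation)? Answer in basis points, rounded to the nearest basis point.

-188 basis points

After-tax nominal return = 3.93% × (1 − 0.35) = 2.5545%.
1 + r = 1.025545 / 1.04520 = 0.981195
After-tax real rate = 0.981195 − 1 → -188 basis points.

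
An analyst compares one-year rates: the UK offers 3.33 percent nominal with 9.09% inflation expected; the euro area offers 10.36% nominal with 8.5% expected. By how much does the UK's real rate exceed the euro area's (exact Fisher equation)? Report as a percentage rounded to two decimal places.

-6.99%

The UK: (1 + 0.0333)/(1 + 0.0909) − 1 = -5.2800%
The euro area: (1 + 0.1036)/(1 + 0.0850) − 1 = 1.7143%
Differential = -5.2800% − 1.7143% = -6.9943% → -6.99%.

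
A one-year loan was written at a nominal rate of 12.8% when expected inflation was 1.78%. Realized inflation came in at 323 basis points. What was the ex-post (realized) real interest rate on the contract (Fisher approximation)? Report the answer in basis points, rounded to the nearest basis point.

Ex-post: 12.8% − 3.23% = 9.570%
So the realized real rate is 957 basis points.

957 basis points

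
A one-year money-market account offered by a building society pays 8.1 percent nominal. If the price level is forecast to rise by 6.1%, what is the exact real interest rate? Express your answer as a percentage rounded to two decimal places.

1.89%

By the Fisher equation, 1 + r = (1 + i)/(1 + π).
1 + r = 1.08100 / 1.06100 = 1.0188501
r = 1.0188501 − 1 = 1.88501%, i.e. 1.89%.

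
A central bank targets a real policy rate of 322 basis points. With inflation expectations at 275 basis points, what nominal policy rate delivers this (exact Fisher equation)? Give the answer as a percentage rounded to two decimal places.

(1 + i) = (1 + r)(1 + π) = 1.03220 × 1.02750 = 1.0605855
i = 1.0605855 − 1, so the required nominal rate is 6.06%.

6.06%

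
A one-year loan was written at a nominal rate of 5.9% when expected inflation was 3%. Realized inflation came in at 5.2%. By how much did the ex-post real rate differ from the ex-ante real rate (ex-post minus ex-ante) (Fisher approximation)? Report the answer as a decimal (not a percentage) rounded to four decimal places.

Ex-ante: 5.9% − 3% = 2.900%
Ex-post: 5.9% − 5.2% = 0.700%
Difference (ex-post − ex-ante) = -2.2000% → -0.0220.

-0.0220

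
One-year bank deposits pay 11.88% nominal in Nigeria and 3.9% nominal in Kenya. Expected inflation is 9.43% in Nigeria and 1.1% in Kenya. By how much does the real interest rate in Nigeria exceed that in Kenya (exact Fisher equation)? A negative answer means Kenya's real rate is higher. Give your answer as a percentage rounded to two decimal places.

Nigeria: (1 + 0.1188)/(1 + 0.0943) − 1 = 2.2389%
Kenya: (1 + 0.0390)/(1 + 0.0110) − 1 = 2.7695%
Differential = 2.2389% − 2.7695% = -0.5307% → -0.53%.

-0.53%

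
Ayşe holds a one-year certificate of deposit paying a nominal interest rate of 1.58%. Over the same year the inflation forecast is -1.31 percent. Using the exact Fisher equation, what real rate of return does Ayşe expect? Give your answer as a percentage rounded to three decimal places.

1 + r = 1.01580 / 0.98690 = 1.029284
r = 1.029284 − 1 = 2.9284%, i.e. 2.928%.

2.928%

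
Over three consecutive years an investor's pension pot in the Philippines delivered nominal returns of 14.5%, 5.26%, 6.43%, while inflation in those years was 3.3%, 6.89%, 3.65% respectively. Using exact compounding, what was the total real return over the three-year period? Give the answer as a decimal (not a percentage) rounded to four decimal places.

Nominal growth factor = 1.1450 × 1.0526 × 1.0643 = 1.282723
Price-level growth factor = 1.0330 × 1.0689 × 1.0365 = 1.144476
Real growth factor = 1.282723 / 1.144476 = 1.120795
Total real return = 1.120795 − 1 → 0.1208.

0.1208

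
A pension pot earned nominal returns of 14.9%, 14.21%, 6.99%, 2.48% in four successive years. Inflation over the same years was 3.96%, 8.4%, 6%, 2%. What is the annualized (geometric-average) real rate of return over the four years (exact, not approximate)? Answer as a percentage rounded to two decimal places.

Compound the nominal returns: 1.1490 × 1.1421 × 1.0699 × 1.0248 = 1.43881999.
Compound inflation: 1.0396 × 1.0840 × 1.0600 × 1.0200 = 1.21843282.
Deflate: 1.43881999 / 1.21843282 = 1.18087757.
Annualized real rate = 1.18087757^(1/4) − 1 = 4.2440% → 4.24%.

4.24%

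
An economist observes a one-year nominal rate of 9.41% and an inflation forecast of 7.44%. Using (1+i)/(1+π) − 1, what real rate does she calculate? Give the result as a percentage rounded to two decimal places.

By the Fisher identity, 1 + r = (1 + i)/(1 + π).
1 + r = 1.09410 / 1.07440 = 1.018336
r = 1.018336 − 1 = 1.8336%, i.e. 1.83%.

1.83%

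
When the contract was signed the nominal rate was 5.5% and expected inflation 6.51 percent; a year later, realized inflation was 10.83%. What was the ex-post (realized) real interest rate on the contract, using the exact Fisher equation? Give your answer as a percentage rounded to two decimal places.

-4.81%

Ex-post: (1 + 0.0550)/(1 + 0.1083) − 1 = -4.8092%
So the realized real rate is -4.81%.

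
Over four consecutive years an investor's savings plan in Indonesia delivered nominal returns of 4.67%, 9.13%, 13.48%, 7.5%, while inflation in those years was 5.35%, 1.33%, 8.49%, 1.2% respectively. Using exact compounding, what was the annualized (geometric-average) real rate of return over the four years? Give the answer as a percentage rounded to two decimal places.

Nominal growth factor = 1.0467 × 1.0913 × 1.1348 × 1.0750 = 1.39345892
Price-level growth factor = 1.0535 × 1.0133 × 1.0849 × 1.0120 = 1.17204100
Real growth factor = 1.39345892 / 1.17204100 = 1.18891653
Annualized real rate = 1.18891653^(1/4) − 1 = 4.4210% → 4.42%.

4.42%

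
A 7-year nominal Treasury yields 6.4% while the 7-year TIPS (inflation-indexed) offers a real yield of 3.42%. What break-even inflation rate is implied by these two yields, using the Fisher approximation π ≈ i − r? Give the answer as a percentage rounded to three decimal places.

π ≈ i − r = 6.4% − 3.42% → 2.980%.

2.980%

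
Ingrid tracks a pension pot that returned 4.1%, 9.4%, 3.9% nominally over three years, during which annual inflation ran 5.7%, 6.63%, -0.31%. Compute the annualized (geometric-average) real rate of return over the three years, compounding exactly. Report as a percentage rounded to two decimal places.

1.74%

Nominal growth factor = 1.0410 × 1.0940 × 1.0390 = 1.18326931
Price-level growth factor = 1.0570 × 1.0663 × 0.9969 = 1.12358515
Real growth factor = 1.18326931 / 1.12358515 = 1.05311938
Annualized real rate = 1.05311938^(1/3) − 1 = 1.7402% → 1.74%.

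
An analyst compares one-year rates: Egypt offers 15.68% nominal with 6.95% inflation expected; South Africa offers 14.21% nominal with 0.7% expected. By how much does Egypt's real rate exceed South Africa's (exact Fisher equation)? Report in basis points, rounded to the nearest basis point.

-525 basis points

Egypt: (1 + 0.1568)/(1 + 0.0695) − 1 = 8.1627%
South Africa: (1 + 0.1421)/(1 + 0.0070) − 1 = 13.4161%
Differential = 8.1627% − 13.4161% = -5.2534% → -525 basis points.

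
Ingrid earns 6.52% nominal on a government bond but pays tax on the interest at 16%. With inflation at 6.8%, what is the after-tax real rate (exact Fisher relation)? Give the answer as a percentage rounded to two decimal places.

After-tax nominal return = 6.52% × (1 − 0.16) = 5.4768%.
1 + r = 1.054768 / 1.06800 = 0.987610
After-tax real rate = 0.987610 − 1 → -1.24%.

-1.24%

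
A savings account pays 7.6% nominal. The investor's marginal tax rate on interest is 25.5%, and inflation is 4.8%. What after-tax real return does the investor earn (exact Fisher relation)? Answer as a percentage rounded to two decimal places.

After-tax nominal return = 7.6% × (1 − 0.255) = 5.6620%.
1 + r = 1.05662 / 1.04800 = 1.008225
After-tax real rate = 1.008225 − 1 → 0.82%.

0.82%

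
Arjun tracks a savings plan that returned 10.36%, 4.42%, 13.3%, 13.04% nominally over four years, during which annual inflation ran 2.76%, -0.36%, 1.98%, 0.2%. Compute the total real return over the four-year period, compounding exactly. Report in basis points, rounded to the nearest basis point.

4106 basis points

Nominal growth factor = 1.1036 × 1.0442 × 1.1330 × 1.1304 = 1.475902
Price-level growth factor = 1.0276 × 0.9964 × 1.0198 × 1.0020 = 1.046262
Real growth factor = 1.475902 / 1.046262 = 1.410642
Total real return = 1.410642 − 1 → 4106 basis points.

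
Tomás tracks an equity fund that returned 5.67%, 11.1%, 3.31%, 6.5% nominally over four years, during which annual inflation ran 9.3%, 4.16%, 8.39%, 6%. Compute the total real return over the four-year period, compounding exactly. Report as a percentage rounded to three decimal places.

-1.249%

Compound the nominal returns: 1.0567 × 1.1110 × 1.0331 × 1.0650 = 1.291688.
Compound inflation: 1.0930 × 1.0416 × 1.0839 × 1.0600 = 1.308026.
Deflate: 1.291688 / 1.308026 = 0.987510.
Total real return = 0.987510 − 1 → -1.249%.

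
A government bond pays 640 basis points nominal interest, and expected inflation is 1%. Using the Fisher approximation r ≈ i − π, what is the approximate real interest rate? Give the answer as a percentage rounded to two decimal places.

5.40%

r ≈ i − π = 6.4% − 1% = 5.40%.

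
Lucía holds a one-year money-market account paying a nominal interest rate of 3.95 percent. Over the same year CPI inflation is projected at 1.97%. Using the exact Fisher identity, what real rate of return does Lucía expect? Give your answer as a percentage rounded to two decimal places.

By the Fisher identity, 1 + r = (1 + i)/(1 + π).
1 + r = 1.03950 / 1.01970 = 1.019417
r = 1.019417 − 1 = 1.9417%, i.e. 1.94%.

1.94%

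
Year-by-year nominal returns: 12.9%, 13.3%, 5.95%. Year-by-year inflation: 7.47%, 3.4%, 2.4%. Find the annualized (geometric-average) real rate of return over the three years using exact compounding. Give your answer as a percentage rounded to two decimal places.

Compound the nominal returns: 1.1290 × 1.1330 × 1.0595 = 1.35526684.
Compound inflation: 1.0747 × 1.0340 × 1.0240 = 1.13790956.
Deflate: 1.35526684 / 1.13790956 = 1.19101455.
Annualized real rate = 1.19101455^(1/3) − 1 = 6.0000% → 6.00%.

6.00%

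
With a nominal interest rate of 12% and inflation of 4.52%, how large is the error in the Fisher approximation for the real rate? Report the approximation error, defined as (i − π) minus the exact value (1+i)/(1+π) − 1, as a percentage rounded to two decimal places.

Approximate: r ≈ 12.000% − 4.520% = 7.4800%
Exact: (1 + 0.1200)/(1 + 0.0452) − 1 = 7.1565%
Error = 7.4800% − 7.1565% = 0.3235% → 0.32%.

0.32%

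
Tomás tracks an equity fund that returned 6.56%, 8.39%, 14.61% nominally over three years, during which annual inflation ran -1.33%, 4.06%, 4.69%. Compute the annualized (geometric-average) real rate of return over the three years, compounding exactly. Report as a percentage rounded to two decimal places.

7.19%

Compound the nominal returns: 1.0656 × 1.0839 × 1.1461 = 1.32374990.
Compound inflation: 0.9867 × 1.0406 × 1.0469 = 1.07491506.
Deflate: 1.32374990 / 1.07491506 = 1.23149256.
Annualized real rate = 1.23149256^(1/3) − 1 = 7.1874% → 7.19%.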